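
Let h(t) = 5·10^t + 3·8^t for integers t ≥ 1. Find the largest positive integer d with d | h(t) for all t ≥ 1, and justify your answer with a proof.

Computing the first values: h(1) = 74 and h(2) = 692; gcd(74, 692) = 2, so d ≤ 2.
We prove 2 | 5·10^t + 3·8^t for all t ≥ 1 by induction on t.
Base step (t = 1): h(1) = 74 = 2·(37), so 2 | h(1).
Inductive step: assume the claim holds for t = j, i.e. 2 | h(j). Then
h(j+1) − 10·h(j) = (5·10^(j+1) + 3·8^(j+1)) − 10·(5·10^j + 3·8^j) = (3)·8^j·(8 − 10) = (-6)·8^j. Since 2 | h(j) by the inductive hypothesis, 2 | 10·h(j); and 2 | -6 since -6 = 2·-3. Therefore 2 | h(j+1).
By the principle of mathematical induction, the result holds for all t ≥ 1.
Therefore the largest such d is 2.

d = 2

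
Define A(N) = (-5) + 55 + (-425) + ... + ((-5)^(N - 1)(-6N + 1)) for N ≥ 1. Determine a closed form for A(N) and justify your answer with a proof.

We claim A(N) = (-5)^N·N for all N ≥ 1.
When N = 1: A(1) = -5, and the closed form gives -5. They agree.
Suppose the result is true for N = k, so A(k) = (-5)^k·k.
Then A(k+1) = A(k) + ((-5)^k(-6k - 5)) = ((-5)^k·k) + ((-5)^k(-6k - 5)).
Simplifying, A(k+1) = (-5)^(k + 1)(k + 1) = (-5)^(k+1)·(k+1),
which is the closed form with N = k+1.
This completes the induction.

A(N) = (-5)^N·N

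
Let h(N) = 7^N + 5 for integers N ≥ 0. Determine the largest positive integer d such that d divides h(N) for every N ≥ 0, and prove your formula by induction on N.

d = 6

Computing the first values: h(0) = 6 and h(1) = 12; gcd(6, 12) = 6, so d ≤ 6.
We prove 6 | 7^N + 5 for all N ≥ 0 by induction on N.
When N = 0: h(0) = 6 = 6·(1), so 6 | h(0).
Inductive step: assume the claim holds for N = m, i.e. 6 | h(m). Then
h(m+1) = 7^(m+1) + 5 = 7·(7^m + 5) - 30 = 7·h(m) - 30. The first term is divisible by 6 by the inductive hypothesis, and -30 is divisible by 6. Hence 6 | h(m+1).
By induction, the statement is established for all N ≥ 0.
Therefore the largest such d is 6.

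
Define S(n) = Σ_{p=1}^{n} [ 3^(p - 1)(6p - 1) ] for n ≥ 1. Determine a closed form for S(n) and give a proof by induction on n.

S(n) = 3^n(3n - 2) + 2

We claim S(n) = 3^n(3n - 2) + 2 for all n ≥ 1.
For the base case n = 1: S(1) = 5, and the closed form gives 5. They agree.
Inductive step: assume the claim holds for n = p, so S(p) = 3^p(3p - 2) + 2.
Then S(p+1) = S(p) + (3^p(6p + 5)) = (3^p(3p - 2) + 2) + (3^p(6p + 5)).
Simplifying, S(p+1) = 3^(p + 1) + 3^(p + 2)p + 2 = 3^(p+1)(3(p+1) - 2) + 2,
which is the closed form with n = p+1.
By induction, the statement is established for all n ≥ 1.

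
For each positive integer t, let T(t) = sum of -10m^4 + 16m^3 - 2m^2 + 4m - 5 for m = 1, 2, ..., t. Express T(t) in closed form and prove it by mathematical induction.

We claim T(t) = -t(2t - 3)(t^3 + 2t^2 + t - 1) for all t ≥ 1.
When t = 1: T(1) = 3, and the closed form gives 3. They agree.
Inductive step: assume the claim holds for t = m, so T(m) = m(-2m^4 - m^3 + 4m^2 + 5m - 3).
Then T(m+1) = T(m) + (-10m^4 - 24m^3 - 14m^2 + 8m + 3) = (m(-2m^4 - m^3 + 4m^2 + 5m - 3)) + (-10m^4 - 24m^3 - 14m^2 + 8m + 3).
Simplifying, T(m+1) = -(m + 1)(2m - 1)(m^3 + 5m^2 + 8m + 3) = -(m+1)(2(m+1) - 3)((m+1)^3 + 2(m+1)^2 + (m+1) - 1),
which is the closed form with t = m+1.
By the principle of mathematical induction, the result holds for all t ≥ 1.

T(t) = -t(2t - 3)(t^3 + 2t^2 + t - 1)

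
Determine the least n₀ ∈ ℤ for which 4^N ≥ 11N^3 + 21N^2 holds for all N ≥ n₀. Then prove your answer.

At N = 5: 1024 < 1900, so the inequality fails and n₀ ≥ 6. We prove 4^N ≥ 11N^3 + 21N^2 for all N ≥ 6.
When N = 6: 4^N = 4096 and 11N^3 + 21N^2 = 3132, so 4096 ≥ 3132.
Inductive step: suppose the statement holds for some j ≥ 6, so 4^j ≥ 11j^3 + 21j^2.
Then 4^(j + 1) = 4·(4^j) ≥ 4·(11j^3 + 21j^2).
Also, for j ≥ 6 we have 4·(11j^3 + 21j^2) ≥ 11(j+1)^3 + 21(j+1)^2, since 4·(11j^3 + 21j^2) − (11(j+1)^3 + 21(j+1)^2) = 33j^3 + 30j^2 - 75j - 32, which is nonnegative for all j ≥ 6.
Combining, 4^(j + 1) ≥ 11(j+1)^3 + 21(j+1)^2.
By induction, the statement is established for all N ≥ 6.
Hence the smallest such n₀ is 6.

n₀ = 6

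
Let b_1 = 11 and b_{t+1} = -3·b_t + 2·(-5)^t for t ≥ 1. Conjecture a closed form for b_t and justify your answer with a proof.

b_t = -2(-3)^t - (-5)^t

Computing the first terms: b_1 = 11, b_2 = -43, b_3 = 179. This suggests b_t = -2(-3)^t - (-5)^t.
For the base case t = 1: the formula gives 11 = 11 = b_1.
For the inductive step, assume it holds for an arbitrary m ≥ 1, so b_m = -2(-3)^m - (-5)^m.
Then b_{m+1} = -3·b_m + 2·(-5)^m = -3·(-2(-3)^m - (-5)^m) + 2·(-5)^m = -2(-3)^(m + 1) - (-5)^(m + 1),
which is the claimed formula at t = m+1.
This completes the induction.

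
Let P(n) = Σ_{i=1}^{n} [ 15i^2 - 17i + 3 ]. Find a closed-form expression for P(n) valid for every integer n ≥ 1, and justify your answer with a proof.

P(n) = n(5n^2 - n - 3)

We claim P(n) = n(5n^2 - n - 3) for all n ≥ 1.
Base case (n = 1): P(1) = 1, and the closed form gives 1. They agree.
Inductive step: assume the claim holds for n = i, so P(i) = i(5i^2 - i - 3).
Then P(i+1) = P(i) + (15i^2 + 13i + 1) = (i(5i^2 - i - 3)) + (15i^2 + 13i + 1).
Simplifying, P(i+1) = (i + 1)(5i^2 + 9i + 1) = (i+1)(5(i+1)^2 - (i+1) - 3),
which is the closed form with n = i+1.
By the principle of mathematical induction, the result holds for all n ≥ 1.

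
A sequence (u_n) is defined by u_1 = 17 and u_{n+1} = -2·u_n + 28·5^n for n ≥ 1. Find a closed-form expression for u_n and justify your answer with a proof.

u_n = -3(-2)^(n - 1) + 4·5^n

Computing the first terms: u_1 = 17, u_2 = 106, u_3 = 488. This suggests u_n = -3(-2)^(n - 1) + 4·5^n.
When n = 1: the formula gives 17 = 17 = u_1.
For the inductive step, assume it holds for an arbitrary j ≥ 1, so u_j = -3(-2)^(j - 1) + 4·5^j.
Then u_{j+1} = -2·u_j + 28·5^j = -2·(-3(-2)^(j - 1) + 4·5^j) + 28·5^j = -3(-2)^j + 4·5^(j + 1) = -3(-2)^((j+1) - 1) + 4·5^(j+1),
which is the claimed formula at n = j+1.
By the principle of mathematical induction, the result holds for all n ≥ 1.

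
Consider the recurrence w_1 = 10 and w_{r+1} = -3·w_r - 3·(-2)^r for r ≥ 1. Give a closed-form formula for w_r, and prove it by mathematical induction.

Computing the first terms: w_1 = 10, w_2 = -24, w_3 = 60. This suggests w_r = -3(-2)^r + 4(-3)^(r - 1).
Base step (r = 1): the formula gives 10 = 10 = w_1.
Suppose the result is true for r = k, so w_k = -3(-2)^k + 4(-3)^(k - 1).
Then w_{k+1} = -3·w_k - 3·(-2)^k = -3·(-3(-2)^k + 4(-3)^(k - 1)) - 3·(-2)^k = -3(-2)^(k + 1) + 4(-3)^k = -3(-2)^(k+1) + 4(-3)^((k+1) - 1),
which is the claimed formula at r = k+1.
Hence, by induction on r, the claim holds for every r ≥ 1.

w_r = -3(-2)^r + 4(-3)^(r - 1)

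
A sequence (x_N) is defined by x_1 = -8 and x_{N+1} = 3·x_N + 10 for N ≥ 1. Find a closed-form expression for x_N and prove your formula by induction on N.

x_N = -3^N - 5

Computing the first terms: x_1 = -8, x_2 = -14, x_3 = -32. This suggests x_N = -3^N - 5.
Base case (N = 1): the formula gives -8 = -8 = x_1.
Suppose the result is true for N = m, so x_m = -3^m - 5.
Then x_{m+1} = 3·x_m + 10 = 3·(-3^m - 5) + 10 = -3^(m + 1) - 5,
which is the claimed formula at N = m+1.
This completes the induction.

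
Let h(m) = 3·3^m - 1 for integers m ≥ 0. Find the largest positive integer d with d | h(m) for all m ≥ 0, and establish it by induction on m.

d = 2

Computing the first values: h(0) = 2 and h(1) = 8; gcd(2, 8) = 2, so d ≤ 2.
We prove 2 | 3·3^m - 1 for all m ≥ 0 by induction on m.
Base case (m = 0): h(0) = 2 = 2·(1), so 2 | h(0).
Inductive step: assume the claim holds for m = r, i.e. 2 | h(r). Then
h(r+1) = 3·3^(r+1) - 1 = 3·(3·3^r - 1) + 2 = 3·h(r) + 2. The first term is divisible by 2 by the inductive hypothesis, and 2 is divisible by 2. Hence 2 | h(r+1).
Hence, by induction on m, the claim holds for every m ≥ 0.
Therefore the largest such d is 2.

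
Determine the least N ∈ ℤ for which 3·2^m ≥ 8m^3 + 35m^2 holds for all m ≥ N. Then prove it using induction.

N = 13

At m = 12: 12288 < 18864, so the inequality fails and N ≥ 13. We prove 3·2^m ≥ 8m^3 + 35m^2 for all m ≥ 13.
When m = 13: 3·2^m = 24576 and 8m^3 + 35m^2 = 23491, so 24576 ≥ 23491.
Suppose the result is true for m = i, so 3·2^i ≥ 8i^3 + 35i^2.
Then 3·2^(i + 1) = 2·(3·2^i) ≥ 2·(8i^3 + 35i^2).
Also, for i ≥ 13 we have 2·(8i^3 + 35i^2) ≥ 8(i+1)^3 + 35(i+1)^2, since 2·(8i^3 + 35i^2) − (8(i+1)^3 + 35(i+1)^2) = 8i^3 + 11i^2 - 94i - 43, which is nonnegative for all i ≥ 13.
Combining, 3·2^(i + 1) ≥ 8(i+1)^3 + 35(i+1)^2.
By induction, the statement is established for all m ≥ 13.
Hence the smallest such N is 13.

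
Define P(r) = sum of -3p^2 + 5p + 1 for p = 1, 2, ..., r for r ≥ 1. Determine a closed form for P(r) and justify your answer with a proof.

We claim P(r) = -r(r^2 - r - 3) for all r ≥ 1.
For the base case r = 1: P(1) = 3, and the closed form gives 3. They agree.
Suppose the result is true for r = p, so P(p) = p(-p^2 + p + 3).
Then P(p+1) = P(p) + (-3p^2 - p + 3) = (p(-p^2 + p + 3)) + (-3p^2 - p + 3).
Simplifying, P(p+1) = -(p + 1)(p^2 + p - 3) = -(p+1)((p+1)^2 - (p+1) - 3),
which is the closed form with r = p+1.
Hence, by induction on r, the claim holds for every r ≥ 1.

P(r) = -r(r^2 - r - 3)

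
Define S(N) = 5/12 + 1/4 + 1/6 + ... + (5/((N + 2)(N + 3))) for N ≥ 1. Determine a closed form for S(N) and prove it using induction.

S(N) = 5N/(3(N + 3))

We claim S(N) = 5N/(3(N + 3)) for all N ≥ 1.
When N = 1: S(1) = 5/12, and the closed form gives 5/12. They agree.
For the inductive step, assume it holds for an arbitrary r ≥ 1, so S(r) = 5r/(3(r + 3)).
Then S(r+1) = S(r) + (5/((r + 3)(r + 4))) = (5r/(3(r + 3))) + (5/((r + 3)(r + 4))).
Simplifying, S(r+1) = 5(r + 1)/(3(r + 4)) = 5(r+1)/(3((r+1) + 3)),
which is the closed form with N = r+1.
Hence, by induction on N, the claim holds for every N ≥ 1.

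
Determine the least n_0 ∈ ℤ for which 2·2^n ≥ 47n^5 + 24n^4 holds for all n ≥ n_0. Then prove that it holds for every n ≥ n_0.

At n = 28: 536870912 < 823639040, so the inequality fails and n_0 ≥ 29. We prove 2·2^n ≥ 47n^5 + 24n^4 for all n ≥ 29.
For the base case n = 29: 2·2^n = 1073741824 and 47n^5 + 24n^4 = 980998747, so 1073741824 ≥ 980998747.
For the inductive step, assume it holds for an arbitrary k ≥ 29, so 2·2^k ≥ 47k^5 + 24k^4.
Then 2·2^(k + 1) = 2·(2·2^k) ≥ 2·(47k^5 + 24k^4).
Also, for k ≥ 29 we have 2·(47k^5 + 24k^4) ≥ 47(k+1)^5 + 24(k+1)^4, since 2·(47k^5 + 24k^4) − (47(k+1)^5 + 24(k+1)^4) = 47k^5 - 211k^4 - 566k^3 - 614k^2 - 331k - 71, which is nonnegative for all k ≥ 29.
Combining, 2·2^(k + 1) ≥ 47(k+1)^5 + 24(k+1)^4.
By induction, the statement is established for all n ≥ 29.
Hence the smallest such n_0 is 29.

n_0 = 29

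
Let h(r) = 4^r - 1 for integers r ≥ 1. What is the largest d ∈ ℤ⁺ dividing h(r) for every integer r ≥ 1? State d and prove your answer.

Computing the first values: h(1) = 3 and h(2) = 15; gcd(3, 15) = 3, so d ≤ 3.
We prove 3 | 4^r - 1 for all r ≥ 1 by induction on r.
For the base case r = 1: h(1) = 3 = 3·(1), so 3 | h(1).
Inductive step: suppose the statement holds for some m ≥ 1, i.e. 3 | h(m). Then
4^{m+1} − 1^{m+1} = 4·4^m − 1·1^m = 4·(4^m − 1^m) + (3)·1^m. The first term is divisible by 3 by the inductive hypothesis, and the second term (3)·1^m is divisible by 3 since 3 | 3. Hence 3 | h(m+1).
Hence, by induction on r, the claim holds for every r ≥ 1.
Therefore the largest such d is 3.

d = 3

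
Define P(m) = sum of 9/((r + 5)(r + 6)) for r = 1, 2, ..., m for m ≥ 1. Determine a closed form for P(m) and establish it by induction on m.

P(m) = 3m/(2(m + 6))

We claim P(m) = 3m/(2(m + 6)) for all m ≥ 1.
Base step (m = 1): P(1) = 3/14, and the closed form gives 3/14. They agree.
Suppose the result is true for m = r, so P(r) = 3r/(2(r + 6)).
Then P(r+1) = P(r) + (9/((r + 6)(r + 7))) = (3r/(2(r + 6))) + (9/((r + 6)(r + 7))).
Simplifying, P(r+1) = 3(r + 1)/(2(r + 7)) = 3(r+1)/(2((r+1) + 6)),
which is the closed form with m = r+1.
This completes the induction.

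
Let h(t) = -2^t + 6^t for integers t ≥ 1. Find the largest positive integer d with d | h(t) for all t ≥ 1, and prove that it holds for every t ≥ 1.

Computing the first values: h(1) = 4 and h(2) = 32; gcd(4, 32) = 4, so d ≤ 4.
We prove 4 | -2^t + 6^t for all t ≥ 1 by induction on t.
Base case (t = 1): h(1) = 4 = 4·(1), so 4 | h(1).
For the inductive step, assume it holds for an arbitrary r ≥ 1, i.e. 4 | h(r). Then
6^{r+1} − 2^{r+1} = 6·6^r − 2·2^r = 6·(6^r − 2^r) + (4)·2^r. The first term is divisible by 4 by the inductive hypothesis, and the second term (4)·2^r is divisible by 4 since 4 | 4. Hence 4 | h(r+1).
By the principle of mathematical induction, the result holds for all t ≥ 1.
Therefore the largest such d is 4.

d = 4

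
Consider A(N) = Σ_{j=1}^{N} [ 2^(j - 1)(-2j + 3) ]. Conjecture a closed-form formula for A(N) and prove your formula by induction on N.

We claim A(N) = 2^N(-2N + 5) - 5 for all N ≥ 1.
Base step (N = 1): A(1) = 1, and the closed form gives 1. They agree.
For the inductive step, assume it holds for an arbitrary j ≥ 1, so A(j) = 2^j(-2j + 5) - 5.
Then A(j+1) = A(j) + (2^j(-2j + 1)) = (2^j(-2j + 5) - 5) + (2^j(-2j + 1)).
Simplifying, A(j+1) = -4·2^j·j + 6·2^j - 5 = 2^(j+1)(-2(j+1) + 5) - 5,
which is the closed form with N = j+1.
This completes the induction.

A(N) = 2^N(-2N + 5) - 5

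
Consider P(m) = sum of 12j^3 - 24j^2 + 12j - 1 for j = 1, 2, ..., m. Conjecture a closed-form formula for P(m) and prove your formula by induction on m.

P(m) = m(3m^3 - 2m^2 - 3m + 1)

We claim P(m) = m(3m^3 - 2m^2 - 3m + 1) for all m ≥ 1.
Base step (m = 1): P(1) = -1, and the closed form gives -1. They agree.
For the inductive step, assume it holds for an arbitrary j ≥ 1, so P(j) = j(3j^3 - 2j^2 - 3j + 1).
Then P(j+1) = P(j) + (12j^3 + 12j^2 - 1) = (j(3j^3 - 2j^2 - 3j + 1)) + (12j^3 + 12j^2 - 1).
Simplifying, P(j+1) = (j + 1)(3j^3 + 7j^2 + 2j - 1) = (j+1)(3(j+1)^3 - 2(j+1)^2 - 3(j+1) + 1),
which is the closed form with m = j+1.
This completes the induction.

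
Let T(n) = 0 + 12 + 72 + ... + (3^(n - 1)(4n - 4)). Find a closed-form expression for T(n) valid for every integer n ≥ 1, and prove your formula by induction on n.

T(n) = 3^n(2n - 3) + 3

We claim T(n) = 3^n(2n - 3) + 3 for all n ≥ 1.
When n = 1: T(1) = 0, and the closed form gives 0. They agree.
For the inductive step, assume it holds for an arbitrary p ≥ 1, so T(p) = 3^p(2p - 3) + 3.
Then T(p+1) = T(p) + (4·3^p·p) = (3^p(2p - 3) + 3) + (4·3^p·p).
Simplifying, T(p+1) = 6·3^p·p - 3·3^p + 3 = 3^(p+1)(2(p+1) - 3) + 3,
which is the closed form with n = p+1.
By induction, the statement is established for all n ≥ 1.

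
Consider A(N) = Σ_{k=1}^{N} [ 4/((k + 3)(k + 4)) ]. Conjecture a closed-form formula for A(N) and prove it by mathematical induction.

A(N) = N/(N + 4)

We claim A(N) = N/(N + 4) for all N ≥ 1.
Base step (N = 1): A(1) = 1/5, and the closed form gives 1/5. They agree.
Inductive step: assume the claim holds for N = k, so A(k) = k/(k + 4).
Then A(k+1) = A(k) + (4/((k + 4)(k + 5))) = (k/(k + 4)) + (4/((k + 4)(k + 5))).
Simplifying, A(k+1) = (k + 1)/(k + 5) = (k+1)/((k+1) + 4),
which is the closed form with N = k+1.
This completes the induction.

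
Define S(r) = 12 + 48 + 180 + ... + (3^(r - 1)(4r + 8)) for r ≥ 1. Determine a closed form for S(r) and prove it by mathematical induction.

S(r) = 3^r(2r + 3) - 3

We claim S(r) = 3^r(2r + 3) - 3 for all r ≥ 1.
Base step (r = 1): S(1) = 12, and the closed form gives 12. They agree.
Suppose the result is true for r = m, so S(m) = 3^m(2m + 3) - 3.
Then S(m+1) = S(m) + (4·3^m(m + 3)) = (3^m(2m + 3) - 3) + (4·3^m(m + 3)).
Simplifying, S(m+1) = 6·3^m·m + 15·3^m - 3 = 3^(m+1)(2(m+1) + 3) - 3,
which is the closed form with r = m+1.
This completes the induction.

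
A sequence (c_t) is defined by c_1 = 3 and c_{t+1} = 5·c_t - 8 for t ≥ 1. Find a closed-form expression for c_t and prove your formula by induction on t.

c_t = 5^(t - 1) + 2

Computing the first terms: c_1 = 3, c_2 = 7, c_3 = 27. This suggests c_t = 5^(t - 1) + 2.
When t = 1: the formula gives 3 = 3 = c_1.
Inductive step: assume the claim holds for t = p, so c_p = 5^(p - 1) + 2.
Then c_{p+1} = 5·c_p - 8 = 5·(5^(p - 1) + 2) - 8 = 5^p + 2 = 5^((p+1) - 1) + 2,
which is the claimed formula at t = p+1.
This completes the induction.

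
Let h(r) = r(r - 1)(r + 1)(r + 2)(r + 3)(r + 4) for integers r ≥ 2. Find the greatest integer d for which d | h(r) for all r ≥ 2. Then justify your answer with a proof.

Computing the first values: h(2) = 720 and h(3) = 5040; gcd(720, 5040) = 720, so d ≤ 720.
We prove 720 | r(r - 1)(r + 1)(r + 2)(r + 3)(r + 4) for all r ≥ 2 by induction on r.
Base case (r = 2): h(2) = 720 = 720·(1), so 720 | h(2).
Suppose the result is true for r = k, i.e. 720 | h(k). Then
h(k+1) − h(k) = k·(k+1)·(k+2)·(k+3)·(k+4)·(k+5) − (k-1)·k·(k+1)·(k+2)·(k+3)·(k+4) = k·(k+1)·(k+2)·(k+3)·(k+4)·[(k+5) − (k-1)] = 6·k·(k+1)·(k+2)·(k+3)·(k+4). The product of 5 consecutive integers is divisible by (5)! = 120, so h(k+1) − h(k) is divisible by 6·120 = 720. By the inductive hypothesis 720 | h(k), hence 720 | h(k+1).
By the principle of mathematical induction, the result holds for all r ≥ 2.
Therefore the largest such d is 720.

d = 720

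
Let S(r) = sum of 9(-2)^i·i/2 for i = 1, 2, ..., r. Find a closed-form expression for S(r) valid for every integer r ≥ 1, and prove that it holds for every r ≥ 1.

S(r) = (-2)^r(3r + 1) - 1

We claim S(r) = (-2)^r(3r + 1) - 1 for all r ≥ 1.
Base step (r = 1): S(1) = -9, and the closed form gives -9. They agree.
Suppose the result is true for r = i, so S(i) = (-2)^i(3i + 1) - 1.
Then S(i+1) = S(i) + (9(-2)^i(-i - 1)) = ((-2)^i(3i + 1) - 1) + (9(-2)^i(-i - 1)).
Simplifying, S(i+1) = -6(-2)^i·i - 8(-2)^i - 1 = (-2)^(i+1)(3(i+1) + 1) - 1,
which is the closed form with r = i+1.
By the principle of mathematical induction, the result holds for all r ≥ 1.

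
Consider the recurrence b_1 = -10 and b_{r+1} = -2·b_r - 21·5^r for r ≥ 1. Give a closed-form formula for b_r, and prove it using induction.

Computing the first terms: b_1 = -10, b_2 = -85, b_3 = -355. This suggests b_r = 5(-2)^(r - 1) - 3·5^r.
For the base case r = 1: the formula gives -10 = -10 = b_1.
Suppose the result is true for r = m, so b_m = 5(-2)^(m - 1) - 3·5^m.
Then b_{m+1} = -2·b_m - 21·5^m = -2·(5(-2)^(m - 1) - 3·5^m) - 21·5^m = 5(-2)^m - 3·5^(m + 1) = 5(-2)^((m+1) - 1) - 3·5^(m+1),
which is the claimed formula at r = m+1.
Hence, by induction on r, the claim holds for every r ≥ 1.

b_r = 5(-2)^(r - 1) - 3·5^r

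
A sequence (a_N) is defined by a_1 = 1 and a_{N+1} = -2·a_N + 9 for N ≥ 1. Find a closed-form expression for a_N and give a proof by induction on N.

a_N = (-2)^N + 3

Computing the first terms: a_1 = 1, a_2 = 7, a_3 = -5. This suggests a_N = (-2)^N + 3.
For the base case N = 1: the formula gives 1 = 1 = a_1.
Inductive step: assume the claim holds for N = k, so a_k = (-2)^k + 3.
Then a_{k+1} = -2·a_k + 9 = -2·((-2)^k + 3) + 9 = (-2)^(k + 1) + 3,
which is the claimed formula at N = k+1.
Hence, by induction on N, the claim holds for every N ≥ 1.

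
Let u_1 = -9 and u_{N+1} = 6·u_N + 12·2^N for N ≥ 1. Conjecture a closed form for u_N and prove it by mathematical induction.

u_N = -3·2^N - 3·6^(N - 1)

Computing the first terms: u_1 = -9, u_2 = -30, u_3 = -132. This suggests u_N = -3·2^N - 3·6^(N - 1).
For the base case N = 1: the formula gives -9 = -9 = u_1.
Suppose the result is true for N = i, so u_i = -3·2^i - 3·6^(i - 1).
Then u_{i+1} = 6·u_i + 12·2^i = 6·(-3·2^i - 3·6^(i - 1)) + 12·2^i = -3·2^(i + 1) - 3·6^i = -3·2^(i+1) - 3·6^((i+1) - 1),
which is the claimed formula at N = i+1.
This completes the induction.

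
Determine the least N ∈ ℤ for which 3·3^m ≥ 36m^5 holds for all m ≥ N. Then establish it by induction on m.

At m = 14: 14348907 < 19361664, so the inequality fails and N ≥ 15. We prove 3·3^m ≥ 36m^5 for all m ≥ 15.
For the base case m = 15: 3·3^m = 43046721 and 36m^5 = 27337500, so 43046721 ≥ 27337500.
For the inductive step, assume it holds for an arbitrary r ≥ 15, so 3·3^r ≥ 36r^5.
Then 3·3^(r + 1) = 3·(3·3^r) ≥ 3·(36r^5).
Also, for r ≥ 15 we have 3·(36r^5) ≥ 36(r+1)^5, since 3 ≥ (1 + 1/r)^5 for all r ≥ 15.
Combining, 3·3^(r + 1) ≥ 36(r+1)^5.
This completes the induction.
Hence the smallest such N is 15.

N = 15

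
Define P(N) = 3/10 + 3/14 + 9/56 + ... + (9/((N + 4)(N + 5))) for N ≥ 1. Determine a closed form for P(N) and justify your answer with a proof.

P(N) = 9N/(5(N + 5))

We claim P(N) = 9N/(5(N + 5)) for all N ≥ 1.
Base step (N = 1): P(1) = 3/10, and the closed form gives 3/10. They agree.
Suppose the result is true for N = i, so P(i) = 9i/(5(i + 5)).
Then P(i+1) = P(i) + (9/((i + 5)(i + 6))) = (9i/(5(i + 5))) + (9/((i + 5)(i + 6))).
Simplifying, P(i+1) = 9(i + 1)/(5(i + 6)) = 9(i+1)/(5((i+1) + 5)),
which is the closed form with N = i+1.
By the principle of mathematical induction, the result holds for all N ≥ 1.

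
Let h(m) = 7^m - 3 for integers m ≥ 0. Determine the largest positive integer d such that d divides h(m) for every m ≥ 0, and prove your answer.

d = 2

Computing the first values: h(0) = -2 and h(1) = 4; gcd(-2, 4) = 2, so d ≤ 2.
We prove 2 | 7^m - 3 for all m ≥ 0 by induction on m.
For the base case m = 0: h(0) = -2 = 2·(-1), so 2 | h(0).
Inductive step: assume the claim holds for m = r, i.e. 2 | h(r). Then
h(r+1) = 7^(r+1) - 3 = 7·(7^r - 3) + 18 = 7·h(r) + 18. The first term is divisible by 2 by the inductive hypothesis, and 18 is divisible by 2. Hence 2 | h(r+1).
By the principle of mathematical induction, the result holds for all m ≥ 0.
Therefore the largest such d is 2.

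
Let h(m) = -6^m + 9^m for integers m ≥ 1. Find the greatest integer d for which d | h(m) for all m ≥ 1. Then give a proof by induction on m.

d = 3

Computing the first values: h(1) = 3 and h(2) = 45; gcd(3, 45) = 3, so d ≤ 3.
We prove 3 | -6^m + 9^m for all m ≥ 1 by induction on m.
For the base case m = 1: h(1) = 3 = 3·(1), so 3 | h(1).
Inductive step: suppose the statement holds for some r ≥ 1, i.e. 3 | h(r). Then
9^{r+1} − 6^{r+1} = 9·9^r − 6·6^r = 9·(9^r − 6^r) + (3)·6^r. The first term is divisible by 3 by the inductive hypothesis, and the second term (3)·6^r is divisible by 3 since 3 | 3. Hence 3 | h(r+1).
By the principle of mathematical induction, the result holds for all m ≥ 1.
Therefore the largest such d is 3.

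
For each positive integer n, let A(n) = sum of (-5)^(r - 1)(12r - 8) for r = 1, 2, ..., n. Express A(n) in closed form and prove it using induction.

A(n) = (-5)^n(-2n + 1) - 1

We claim A(n) = (-5)^n(-2n + 1) - 1 for all n ≥ 1.
Base step (n = 1): A(1) = 4, and the closed form gives 4. They agree.
For the inductive step, assume it holds for an arbitrary r ≥ 1, so A(r) = (-5)^r(-2r + 1) - 1.
Then A(r+1) = A(r) + ((-5)^r(12r + 4)) = ((-5)^r(-2r + 1) - 1) + ((-5)^r(12r + 4)).
Simplifying, A(r+1) = 10(-5)^r·r + 5(-5)^r - 1 = (-5)^(r+1)(-2(r+1) + 1) - 1,
which is the closed form with n = r+1.
By induction, the statement is established for all n ≥ 1.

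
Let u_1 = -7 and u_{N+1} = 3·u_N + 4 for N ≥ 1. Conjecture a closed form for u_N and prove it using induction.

Computing the first terms: u_1 = -7, u_2 = -17, u_3 = -47. This suggests u_N = -5·3^(N - 1) - 2.
For the base case N = 1: the formula gives -7 = -7 = u_1.
Suppose the result is true for N = m, so u_m = -5·3^(m - 1) - 2.
Then u_{m+1} = 3·u_m + 4 = 3·(-5·3^(m - 1) - 2) + 4 = -5·3^m - 2 = -5·3^((m+1) - 1) - 2,
which is the claimed formula at N = m+1.
Hence, by induction on N, the claim holds for every N ≥ 1.

u_N = -5·3^(N - 1) - 2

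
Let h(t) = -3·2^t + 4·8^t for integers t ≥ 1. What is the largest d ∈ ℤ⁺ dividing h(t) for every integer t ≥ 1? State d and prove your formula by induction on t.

d = 2

Computing the first values: h(1) = 26 and h(2) = 244; gcd(26, 244) = 2, so d ≤ 2.
We prove 2 | -3·2^t + 4·8^t for all t ≥ 1 by induction on t.
Base case (t = 1): h(1) = 26 = 2·(13), so 2 | h(1).
Inductive step: suppose the statement holds for some p ≥ 1, i.e. 2 | h(p). Then
h(p+1) − 8·h(p) = (-3·2^(p+1) + 4·8^(p+1)) − 8·(-3·2^p + 4·8^p) = (-3)·2^p·(2 − 8) = (18)·2^p. Since 2 | h(p) by the inductive hypothesis, 2 | 8·h(p); and 2 | 18 since 18 = 2·9. Therefore 2 | h(p+1).
Hence, by induction on t, the claim holds for every t ≥ 1.
Therefore the largest such d is 2.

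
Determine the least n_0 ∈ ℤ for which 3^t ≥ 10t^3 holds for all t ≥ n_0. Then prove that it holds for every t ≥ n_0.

n_0 = 8

At t = 7: 2187 < 3430, so the inequality fails and n_0 ≥ 8. We prove 3^t ≥ 10t^3 for all t ≥ 8.
For the base case t = 8: 3^t = 6561 and 10t^3 = 5120, so 6561 ≥ 5120.
Inductive step: assume the claim holds for t = p, so 3^p ≥ 10p^3.
Then 3^(p + 1) = 3·(3^p) ≥ 3·(10p^3).
Also, for p ≥ 8 we have 3·(10p^3) ≥ 10(p+1)^3, since 3 ≥ (1 + 1/p)^3 for all p ≥ 8.
Combining, 3^(p + 1) ≥ 10(p+1)^3.
Hence, by induction on t, the claim holds for every t ≥ 8.
Hence the smallest such n_0 is 8.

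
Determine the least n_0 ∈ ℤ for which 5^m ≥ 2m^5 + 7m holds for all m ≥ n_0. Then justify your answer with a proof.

n_0 = 6

At m = 5: 3125 < 6285, so the inequality fails and n_0 ≥ 6. We prove 5^m ≥ 2m^5 + 7m for all m ≥ 6.
When m = 6: 5^m = 15625 and 2m^5 + 7m = 15594, so 15625 ≥ 15594.
Inductive step: assume the claim holds for m = j, so 5^j ≥ 2j^5 + 7j.
Then 5^(j + 1) = 5·(5^j) ≥ 5·(2j^5 + 7j).
Also, for j ≥ 6 we have 5·(2j^5 + 7j) ≥ 2(j+1)^5 + 7(j+1), since 5·(2j^5 + 7j) − (2(j+1)^5 + 7(j+1)) = 8j^5 - 10j^4 - 20j^3 - 20j^2 + 18j - 9, which is nonnegative for all j ≥ 6.
Combining, 5^(j + 1) ≥ 2(j+1)^5 + 7(j+1).
By induction, the statement is established for all m ≥ 6.
Hence the smallest such n_0 is 6.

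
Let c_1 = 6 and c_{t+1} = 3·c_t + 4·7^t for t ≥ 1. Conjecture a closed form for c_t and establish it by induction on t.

Computing the first terms: c_1 = 6, c_2 = 46, c_3 = 334. This suggests c_t = -3^(t - 1) + 7^t.
Base case (t = 1): the formula gives 6 = 6 = c_1.
For the inductive step, assume it holds for an arbitrary k ≥ 1, so c_k = -3^(k - 1) + 7^k.
Then c_{k+1} = 3·c_k + 4·7^k = 3·(-3^(k - 1) + 7^k) + 4·7^k = -3^k + 7^(k + 1) = -3^((k+1) - 1) + 7^(k+1),
which is the claimed formula at t = k+1.
By the principle of mathematical induction, the result holds for all t ≥ 1.

c_t = -3^(t - 1) + 7^t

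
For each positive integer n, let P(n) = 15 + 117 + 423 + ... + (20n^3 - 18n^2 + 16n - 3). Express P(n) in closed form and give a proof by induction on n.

P(n) = n(5n^3 + 4n^2 + 4n + 2)

We claim P(n) = n(5n^3 + 4n^2 + 4n + 2) for all n ≥ 1.
When n = 1: P(1) = 15, and the closed form gives 15. They agree.
Suppose the result is true for n = k, so P(k) = k(5k^3 + 4k^2 + 4k + 2).
Then P(k+1) = P(k) + (20k^3 + 42k^2 + 40k + 15) = (k(5k^3 + 4k^2 + 4k + 2)) + (20k^3 + 42k^2 + 40k + 15).
Simplifying, P(k+1) = (k + 1)(5k^3 + 19k^2 + 27k + 15) = (k+1)(5(k+1)^3 + 4(k+1)^2 + 4(k+1) + 2),
which is the closed form with n = k+1.
This completes the induction.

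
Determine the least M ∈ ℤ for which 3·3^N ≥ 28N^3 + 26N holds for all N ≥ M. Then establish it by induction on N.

M = 8

At N = 7: 6561 < 9786, so the inequality fails and M ≥ 8. We prove 3·3^N ≥ 28N^3 + 26N for all N ≥ 8.
Base case (N = 8): 3·3^N = 19683 and 28N^3 + 26N = 14544, so 19683 ≥ 14544.
Inductive step: suppose the statement holds for some k ≥ 8, so 3·3^k ≥ 28k^3 + 26k.
Then 3·3^(k + 1) = 3·(3·3^k) ≥ 3·(28k^3 + 26k).
Also, for k ≥ 8 we have 3·(28k^3 + 26k) ≥ 28(k+1)^3 + 26(k+1), since 3·(28k^3 + 26k) − (28(k+1)^3 + 26(k+1)) = 56k^3 - 84k^2 - 32k - 54, which is nonnegative for all k ≥ 8.
Combining, 3·3^(k + 1) ≥ 28(k+1)^3 + 26(k+1).
By induction, the statement is established for all N ≥ 8.
Hence the smallest such M is 8.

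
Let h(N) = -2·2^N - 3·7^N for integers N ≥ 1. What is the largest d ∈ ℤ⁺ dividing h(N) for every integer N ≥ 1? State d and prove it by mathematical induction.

d = 5

Computing the first values: h(1) = -25 and h(2) = -155; gcd(-25, -155) = 5, so d ≤ 5.
We prove 5 | -2·2^N - 3·7^N for all N ≥ 1 by induction on N.
For the base case N = 1: h(1) = -25 = 5·(-5), so 5 | h(1).
For the inductive step, assume it holds for an arbitrary m ≥ 1, i.e. 5 | h(m). Then
h(m+1) − 7·h(m) = (-2·2^(m+1) - 3·7^(m+1)) − 7·(-2·2^m - 3·7^m) = (-2)·2^m·(2 − 7) = (10)·2^m. Since 5 | h(m) by the inductive hypothesis, 5 | 7·h(m); and 5 | 10 since 10 = 5·2. Therefore 5 | h(m+1).
Hence, by induction on N, the claim holds for every N ≥ 1.
Therefore the largest such d is 5.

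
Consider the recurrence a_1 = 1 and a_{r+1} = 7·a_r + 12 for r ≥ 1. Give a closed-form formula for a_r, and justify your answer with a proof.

a_r = 3·7^(r - 1) - 2

Computing the first terms: a_1 = 1, a_2 = 19, a_3 = 145. This suggests a_r = 3·7^(r - 1) - 2.
When r = 1: the formula gives 1 = 1 = a_1.
Suppose the result is true for r = k, so a_k = 3·7^(k - 1) - 2.
Then a_{k+1} = 7·a_k + 12 = 7·(3·7^(k - 1) - 2) + 12 = 3·7^k - 2 = 3·7^((k+1) - 1) - 2,
which is the claimed formula at r = k+1.
By induction, the statement is established for all r ≥ 1.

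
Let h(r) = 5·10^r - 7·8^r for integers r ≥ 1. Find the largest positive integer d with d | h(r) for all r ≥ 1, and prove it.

d = 2

Computing the first values: h(1) = -6 and h(2) = 52; gcd(-6, 52) = 2, so d ≤ 2.
We prove 2 | 5·10^r - 7·8^r for all r ≥ 1 by induction on r.
For the base case r = 1: h(1) = -6 = 2·(-3), so 2 | h(1).
For the inductive step, assume it holds for an arbitrary p ≥ 1, i.e. 2 | h(p). Then
h(p+1) − 10·h(p) = (5·10^(p+1) - 7·8^(p+1)) − 10·(5·10^p - 7·8^p) = (-7)·8^p·(8 − 10) = (14)·8^p. Since 2 | h(p) by the inductive hypothesis, 2 | 10·h(p); and 2 | 14 since 14 = 2·7. Therefore 2 | h(p+1).
This completes the induction.
Therefore the largest such d is 2.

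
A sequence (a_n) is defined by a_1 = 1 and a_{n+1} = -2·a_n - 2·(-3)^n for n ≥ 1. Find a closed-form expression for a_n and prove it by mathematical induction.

a_n = 7(-2)^(n - 1) + 2(-3)^n

Computing the first terms: a_1 = 1, a_2 = 4, a_3 = -26. This suggests a_n = 7(-2)^(n - 1) + 2(-3)^n.
When n = 1: the formula gives 1 = 1 = a_1.
Suppose the result is true for n = j, so a_j = 7(-2)^(j - 1) + 2(-3)^j.
Then a_{j+1} = -2·a_j - 2·(-3)^j = -2·(7(-2)^(j - 1) + 2(-3)^j) - 2·(-3)^j = 7(-2)^j + 2(-3)^(j + 1) = 7(-2)^((j+1) - 1) + 2(-3)^(j+1),
which is the claimed formula at n = j+1.
This completes the induction.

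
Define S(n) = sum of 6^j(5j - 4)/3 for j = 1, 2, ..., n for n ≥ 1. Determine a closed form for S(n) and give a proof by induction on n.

We claim S(n) = 2·6^n(n - 1) + 2 for all n ≥ 1.
When n = 1: S(1) = 2, and the closed form gives 2. They agree.
Inductive step: suppose the statement holds for some j ≥ 1, so S(j) = 2·6^j(j - 1) + 2.
Then S(j+1) = S(j) + (6^j(10j + 2)) = (2·6^j(j - 1) + 2) + (6^j(10j + 2)).
Simplifying, S(j+1) = 12·6^j·j + 2 = 2·6^(j+1)((j+1) - 1) + 2,
which is the closed form with n = j+1.
This completes the induction.

S(n) = 2·6^n(n - 1) + 2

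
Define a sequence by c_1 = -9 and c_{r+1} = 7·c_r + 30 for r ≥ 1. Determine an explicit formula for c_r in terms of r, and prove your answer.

c_r = -4·7^(r - 1) - 5

Computing the first terms: c_1 = -9, c_2 = -33, c_3 = -201. This suggests c_r = -4·7^(r - 1) - 5.
For the base case r = 1: the formula gives -9 = -9 = c_1.
For the inductive step, assume it holds for an arbitrary k ≥ 1, so c_k = -4·7^(k - 1) - 5.
Then c_{k+1} = 7·c_k + 30 = 7·(-4·7^(k - 1) - 5) + 30 = -4·7^k - 5 = -4·7^((k+1) - 1) - 5,
which is the claimed formula at r = k+1.
By induction, the statement is established for all r ≥ 1.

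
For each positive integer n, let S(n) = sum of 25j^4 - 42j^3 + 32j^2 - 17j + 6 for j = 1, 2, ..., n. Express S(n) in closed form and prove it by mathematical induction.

We claim S(n) = n(5n^4 + 2n^3 - 2n^2 - 3n + 2) for all n ≥ 1.
For the base case n = 1: S(1) = 4, and the closed form gives 4. They agree.
Inductive step: suppose the statement holds for some j ≥ 1, so S(j) = j(5j^4 + 2j^3 - 2j^2 - 3j + 2).
Then S(j+1) = S(j) + (25j^4 + 58j^3 + 56j^2 + 21j + 4) = (j(5j^4 + 2j^3 - 2j^2 - 3j + 2)) + (25j^4 + 58j^3 + 56j^2 + 21j + 4).
Simplifying, S(j+1) = (j + 1)(5j^4 + 22j^3 + 34j^2 + 19j + 4) = (j+1)(5(j+1)^4 + 2(j+1)^3 - 2(j+1)^2 - 3(j+1) + 2),
which is the closed form with n = j+1.
By induction, the statement is established for all n ≥ 1.

S(n) = n(5n^4 + 2n^3 - 2n^2 - 3n + 2)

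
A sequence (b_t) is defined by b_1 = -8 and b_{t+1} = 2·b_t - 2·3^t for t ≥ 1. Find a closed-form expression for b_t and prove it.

b_t = -2^t - 2·3^t

Computing the first terms: b_1 = -8, b_2 = -22, b_3 = -62. This suggests b_t = -2^t - 2·3^t.
For the base case t = 1: the formula gives -8 = -8 = b_1.
For the inductive step, assume it holds for an arbitrary p ≥ 1, so b_p = -2^p - 2·3^p.
Then b_{p+1} = 2·b_p - 2·3^p = 2·(-2^p - 2·3^p) - 2·3^p = -2^(p + 1) - 2·3^(p + 1),
which is the claimed formula at t = p+1.
This completes the induction.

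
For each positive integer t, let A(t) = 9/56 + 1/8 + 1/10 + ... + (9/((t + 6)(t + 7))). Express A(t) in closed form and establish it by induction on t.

We claim A(t) = 9t/(7(t + 7)) for all t ≥ 1.
When t = 1: A(1) = 9/56, and the closed form gives 9/56. They agree.
Inductive step: assume the claim holds for t = k, so A(k) = 9k/(7(k + 7)).
Then A(k+1) = A(k) + (9/((k + 7)(k + 8))) = (9k/(7(k + 7))) + (9/((k + 7)(k + 8))).
Simplifying, A(k+1) = 9(k + 1)/(7(k + 8)) = 9(k+1)/(7((k+1) + 7)),
which is the closed form with t = k+1.
Hence, by induction on t, the claim holds for every t ≥ 1.

A(t) = 9t/(7(t + 7))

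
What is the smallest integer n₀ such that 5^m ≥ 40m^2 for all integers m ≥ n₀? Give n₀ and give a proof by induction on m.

At m = 4: 625 < 640, so the inequality fails and n₀ ≥ 5. We prove 5^m ≥ 40m^2 for all m ≥ 5.
Base case (m = 5): 5^m = 3125 and 40m^2 = 1000, so 3125 ≥ 1000.
Suppose the result is true for m = r, so 5^r ≥ 40r^2.
Then 5^(r + 1) = 5·(5^r) ≥ 5·(40r^2).
Also, for r ≥ 5 we have 5·(40r^2) ≥ 40(r+1)^2, since 5 ≥ (1 + 1/r)^2 for all r ≥ 5.
Combining, 5^(r + 1) ≥ 40(r+1)^2.
By the principle of mathematical induction, the result holds for all m ≥ 5.
Hence the smallest such n₀ is 5.

n₀ = 5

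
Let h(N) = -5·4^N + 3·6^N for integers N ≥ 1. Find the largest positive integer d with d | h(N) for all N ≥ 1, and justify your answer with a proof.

Computing the first values: h(1) = -2 and h(2) = 28; gcd(-2, 28) = 2, so d ≤ 2.
We prove 2 | -5·4^N + 3·6^N for all N ≥ 1 by induction on N.
For the base case N = 1: h(1) = -2 = 2·(-1), so 2 | h(1).
Inductive step: assume the claim holds for N = k, i.e. 2 | h(k). Then
h(k+1) − 6·h(k) = (-5·4^(k+1) + 3·6^(k+1)) − 6·(-5·4^k + 3·6^k) = (-5)·4^k·(4 − 6) = (10)·4^k. Since 2 | h(k) by the inductive hypothesis, 2 | 6·h(k); and 2 | 10 since 10 = 2·5. Therefore 2 | h(k+1).
Hence, by induction on N, the claim holds for every N ≥ 1.
Therefore the largest such d is 2.

d = 2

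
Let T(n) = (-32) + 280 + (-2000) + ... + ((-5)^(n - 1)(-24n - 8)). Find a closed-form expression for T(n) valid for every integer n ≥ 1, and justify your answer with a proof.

T(n) = 2(-5)^n(2n + 1) - 2

We claim T(n) = 2(-5)^n(2n + 1) - 2 for all n ≥ 1.
Base step (n = 1): T(1) = -32, and the closed form gives -32. They agree.
Inductive step: suppose the statement holds for some p ≥ 1, so T(p) = 2(-5)^p(2p + 1) - 2.
Then T(p+1) = T(p) + ((-5)^p(-24p - 32)) = (2(-5)^p(2p + 1) - 2) + ((-5)^p(-24p - 32)).
Simplifying, T(p+1) = -20(-5)^p·p - 30(-5)^p - 2 = 2(-5)^(p+1)(2(p+1) + 1) - 2,
which is the closed form with n = p+1.
Hence, by induction on n, the claim holds for every n ≥ 1.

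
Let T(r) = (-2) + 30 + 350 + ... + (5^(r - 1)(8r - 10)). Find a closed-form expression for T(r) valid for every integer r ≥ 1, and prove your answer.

We claim T(r) = 5^r(2r - 3) + 3 for all r ≥ 1.
Base step (r = 1): T(1) = -2, and the closed form gives -2. They agree.
Inductive step: assume the claim holds for r = i, so T(i) = 5^i(2i - 3) + 3.
Then T(i+1) = T(i) + (5^i(8i - 2)) = (5^i(2i - 3) + 3) + (5^i(8i - 2)).
Simplifying, T(i+1) = 10·5^i·i - 5·5^i + 3 = 5^(i+1)(2(i+1) - 3) + 3,
which is the closed form with r = i+1.
This completes the induction.

T(r) = 5^r(2r - 3) + 3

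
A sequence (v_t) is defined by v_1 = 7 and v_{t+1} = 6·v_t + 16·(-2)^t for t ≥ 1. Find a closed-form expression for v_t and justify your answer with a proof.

v_t = (-2)^(t + 1) + 3·6^(t - 1)

Computing the first terms: v_1 = 7, v_2 = 10, v_3 = 124. This suggests v_t = (-2)^(t + 1) + 3·6^(t - 1).
For the base case t = 1: the formula gives 7 = 7 = v_1.
For the inductive step, assume it holds for an arbitrary m ≥ 1, so v_m = (-2)^(m + 1) + 3·6^(m - 1).
Then v_{m+1} = 6·v_m + 16·(-2)^m = 6·((-2)^(m + 1) + 3·6^(m - 1)) + 16·(-2)^m = (-2)^(m + 2) + 3·6^m = (-2)^((m+1) + 1) + 3·6^((m+1) - 1),
which is the claimed formula at t = m+1.
By the principle of mathematical induction, the result holds for all t ≥ 1.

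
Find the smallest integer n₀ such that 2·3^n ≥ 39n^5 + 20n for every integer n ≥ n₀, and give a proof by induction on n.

n₀ = 16

At n = 15: 28697814 < 29615925, so the inequality fails and n₀ ≥ 16. We prove 2·3^n ≥ 39n^5 + 20n for all n ≥ 16.
Base case (n = 16): 2·3^n = 86093442 and 39n^5 + 20n = 40894784, so 86093442 ≥ 40894784.
Suppose the result is true for n = k, so 2·3^k ≥ 39k^5 + 20k.
Then 2·3^(k + 1) = 3·(2·3^k) ≥ 3·(39k^5 + 20k).
Also, for k ≥ 16 we have 3·(39k^5 + 20k) ≥ 39(k+1)^5 + 20(k+1), since 3·(39k^5 + 20k) − (39(k+1)^5 + 20(k+1)) = 78k^5 - 195k^4 - 390k^3 - 390k^2 - 155k - 59, which is nonnegative for all k ≥ 16.
Combining, 2·3^(k + 1) ≥ 39(k+1)^5 + 20(k+1).
By the principle of mathematical induction, the result holds for all n ≥ 16.
Hence the smallest such n₀ is 16.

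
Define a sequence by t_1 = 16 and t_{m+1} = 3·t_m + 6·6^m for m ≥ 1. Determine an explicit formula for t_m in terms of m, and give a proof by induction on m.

Computing the first terms: t_1 = 16, t_2 = 84, t_3 = 468. This suggests t_m = 4·3^(m - 1) + 2·6^m.
Base case (m = 1): the formula gives 16 = 16 = t_1.
Inductive step: assume the claim holds for m = r, so t_r = 4·3^(r - 1) + 2·6^r.
Then t_{r+1} = 3·t_r + 6·6^r = 3·(4·3^(r - 1) + 2·6^r) + 6·6^r = 4·3^r + 2·6^(r + 1) = 4·3^((r+1) - 1) + 2·6^(r+1),
which is the claimed formula at m = r+1.
Hence, by induction on m, the claim holds for every m ≥ 1.

t_m = 4·3^(m - 1) + 2·6^m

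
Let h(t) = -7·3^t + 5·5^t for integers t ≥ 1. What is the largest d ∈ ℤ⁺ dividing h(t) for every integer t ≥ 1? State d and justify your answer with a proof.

Computing the first values: h(1) = 4 and h(2) = 62; gcd(4, 62) = 2, so d ≤ 2.
We prove 2 | -7·3^t + 5·5^t for all t ≥ 1 by induction on t.
Base case (t = 1): h(1) = 4 = 2·(2), so 2 | h(1).
Inductive step: assume the claim holds for t = m, i.e. 2 | h(m). Then
h(m+1) − 5·h(m) = (-7·3^(m+1) + 5·5^(m+1)) − 5·(-7·3^m + 5·5^m) = (-7)·3^m·(3 − 5) = (14)·3^m. Since 2 | h(m) by the inductive hypothesis, 2 | 5·h(m); and 2 | 14 since 14 = 2·7. Therefore 2 | h(m+1).
By induction, the statement is established for all t ≥ 1.
Therefore the largest such d is 2.

d = 2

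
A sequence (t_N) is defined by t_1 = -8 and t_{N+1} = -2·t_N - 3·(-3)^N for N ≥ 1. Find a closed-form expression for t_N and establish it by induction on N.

Computing the first terms: t_1 = -8, t_2 = 25, t_3 = -77. This suggests t_N = (-2)^(N - 1) - (-3)^(N + 1).
For the base case N = 1: the formula gives -8 = -8 = t_1.
Inductive step: suppose the statement holds for some k ≥ 1, so t_k = (-2)^(k - 1) - (-3)^(k + 1).
Then t_{k+1} = -2·t_k - 3·(-3)^k = -2·((-2)^(k - 1) - (-3)^(k + 1)) - 3·(-3)^k = (-2)^k - (-3)^(k + 2) = (-2)^((k+1) - 1) - (-3)^((k+1) + 1),
which is the claimed formula at N = k+1.
By the principle of mathematical induction, the result holds for all N ≥ 1.

t_N = (-2)^(N - 1) - (-3)^(N + 1)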